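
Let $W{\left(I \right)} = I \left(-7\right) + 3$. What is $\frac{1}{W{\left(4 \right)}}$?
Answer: $- \frac{1}{25} \approx -0.04$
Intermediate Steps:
$W{\left(I \right)} = 3 - 7 I$ ($W{\left(I \right)} = - 7 I + 3 = 3 - 7 I$)
$\frac{1}{W{\left(4 \right)}} = \frac{1}{3 - 28} = \frac{1}{-25} = - \frac{1}{25}$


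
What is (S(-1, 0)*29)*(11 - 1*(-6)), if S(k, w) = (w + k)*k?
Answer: 493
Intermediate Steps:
S(k, w) = k*(k + w) (S(k, w) = (k + w)*k = k*(k + w))
(S(-1, 0)*29)*(11 - 1*(-6)) = (-(-1 + 0)*29)*(11 - 1*(-6)) = (-1*(-1)*29)*(11 + 6) = (1*29)*17 = 29*17 = 493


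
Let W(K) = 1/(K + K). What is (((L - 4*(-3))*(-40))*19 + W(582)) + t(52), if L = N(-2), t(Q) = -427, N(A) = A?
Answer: -9343427/1164 ≈ -8027.0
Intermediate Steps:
L = -2
W(K) = 1/(2*K)
(((L - 4*(-3))*(-40))*19 + W(582)) + t(52) = (((-2 - 4*(-3))*(-40))*19 + (1/2)/582) - 427 = (((-2 + 12)*(-40))*19 + (1/2)*(1/582)) - 427 = ((10*(-40))*19 + 1/1164) - 427 = (-400*19 + 1/1164) - 427 = (-7600 + 1/1164) - 427 = -8846399/1164 - 427 = -9343427/1164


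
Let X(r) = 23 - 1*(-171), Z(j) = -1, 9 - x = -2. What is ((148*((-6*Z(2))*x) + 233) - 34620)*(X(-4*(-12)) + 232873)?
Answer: -5737876473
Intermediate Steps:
x = 11 (x = 9 - 1*(-2) = 9 + 2 = 11)
X(r) = 194 (X(r) = 23 + 171 = 194)
((148*((-6*Z(2))*x) + 233) - 34620)*(X(-4*(-12)) + 232873) = ((148*(-6*(-1)*11) + 233) - 34620)*(194 + 232873) = ((148*(6*11) + 233) - 34620)*233067 = ((148*66 + 233) - 34620)*233067 = ((9768 + 233) - 34620)*233067 = (10001 - 34620)*233067 = -24619*233067 = -5737876473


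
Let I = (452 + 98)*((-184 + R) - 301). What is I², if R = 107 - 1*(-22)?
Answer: 38337640000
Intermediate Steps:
R = 129 (R = 107 + 22 = 129)
I = -195800 (I = (452 + 98)*((-184 + 129) - 301) = 550*(-55 - 301) = 550*(-356) = -195800)
I² = (-195800)² = 38337640000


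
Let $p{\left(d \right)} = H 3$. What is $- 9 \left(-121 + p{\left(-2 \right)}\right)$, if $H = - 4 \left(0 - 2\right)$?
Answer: $873$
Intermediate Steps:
$H = 8$ ($H = - 4 \left(0 - 2\right) = \left(-4\right) \left(-2\right) = 8$)
$p{\left(d \right)} = 24$ ($p{\left(d \right)} = 8 \cdot 3 = 24$)
$- 9 \left(-121 + p{\left(-2 \right)}\right) = - 9 \left(-121 + 24\right) = \left(-9\right) \left(-97\right) = 873$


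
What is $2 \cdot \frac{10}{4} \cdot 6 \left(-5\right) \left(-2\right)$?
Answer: $300$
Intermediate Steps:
$2 \cdot \frac{10}{4} \cdot 6 \left(-5\right) \left(-2\right) = 2 \cdot 10 \cdot \frac{1}{4} \left(\left(-30\right) \left(-2\right)\right) = 2 \cdot \frac{5}{2} \cdot 60 = 5 \cdot 60 = 300$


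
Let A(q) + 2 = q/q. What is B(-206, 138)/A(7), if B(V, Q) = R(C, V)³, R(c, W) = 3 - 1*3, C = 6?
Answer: 0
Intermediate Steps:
R(c, W) = 0 (R(c, W) = 3 - 3 = 0)
B(V, Q) = 0 (B(V, Q) = 0³ = 0)
A(q) = -1 (A(q) = -2 + q/q = -2 + 1 = -1)
B(-206, 138)/A(7) = 0/(-1) = 0*(-1) = 0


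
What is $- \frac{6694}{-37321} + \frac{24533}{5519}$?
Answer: $\frac{952540279}{205974599} \approx 4.6245$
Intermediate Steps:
$- \frac{6694}{-37321} + \frac{24533}{5519} = \left(-6694\right) \left(- \frac{1}{37321}\right) + 24533 \cdot \frac{1}{5519} = \frac{6694}{37321} + \frac{24533}{5519} = \frac{952540279}{205974599}$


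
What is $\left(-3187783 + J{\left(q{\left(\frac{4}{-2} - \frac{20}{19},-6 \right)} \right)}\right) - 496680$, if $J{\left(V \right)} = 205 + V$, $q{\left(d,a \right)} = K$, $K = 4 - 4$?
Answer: $-3684258$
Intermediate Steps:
$K = 0$ ($K = 4 - 4 = 0$)
$q{\left(d,a \right)} = 0$
$\left(-3187783 + J{\left(q{\left(\frac{4}{-2} - \frac{20}{19},-6 \right)} \right)}\right) - 496680 = \left(-3187783 + \left(205 + 0\right)\right) - 496680 = \left(-3187783 + 205\right) - 496680 = -3187578 - 496680 = -3684258$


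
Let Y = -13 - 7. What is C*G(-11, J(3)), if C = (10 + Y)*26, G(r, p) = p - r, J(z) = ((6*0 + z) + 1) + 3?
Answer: -4680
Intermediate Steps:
J(z) = 4 + z (J(z) = ((0 + z) + 1) + 3 = (z + 1) + 3 = (1 + z) + 3 = 4 + z)
Y = -20
C = -260 (C = (10 - 20)*26 = -10*26 = -260)
C*G(-11, J(3)) = -260*((4 + 3) - 1*(-11)) = -260*(7 + 11) = -260*18 = -4680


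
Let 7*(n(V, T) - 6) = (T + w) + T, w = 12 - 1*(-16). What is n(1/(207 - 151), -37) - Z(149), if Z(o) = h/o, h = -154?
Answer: 482/1043 ≈ 0.46213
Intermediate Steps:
w = 28 (w = 12 + 16 = 28)
Z(o) = -154/o
n(V, T) = 10 + 2*T/7 (n(V, T) = 6 + ((T + 28) + T)/7 = 6 + ((28 + T) + T)/7 = 6 + (28 + 2*T)/7 = 6 + (4 + 2*T/7) = 10 + 2*T/7)
n(1/(207 - 151), -37) - Z(149) = (10 + (2/7)*(-37)) - (-154)/149 = (10 - 74/7) - (-154)/149 = -4/7 - 1*(-154/149) = -4/7 + 154/149 = 482/1043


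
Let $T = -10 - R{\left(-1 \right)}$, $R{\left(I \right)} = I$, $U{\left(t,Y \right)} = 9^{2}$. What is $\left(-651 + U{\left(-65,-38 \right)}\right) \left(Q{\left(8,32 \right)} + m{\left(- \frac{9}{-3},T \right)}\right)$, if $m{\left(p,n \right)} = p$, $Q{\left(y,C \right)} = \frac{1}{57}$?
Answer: $-1720$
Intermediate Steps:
$U{\left(t,Y \right)} = 81$
$Q{\left(y,C \right)} = \frac{1}{57}$
$T = -9$ ($T = -10 - -1 = -10 + 1 = -9$)
$\left(-651 + U{\left(-65,-38 \right)}\right) \left(Q{\left(8,32 \right)} + m{\left(- \frac{9}{-3},T \right)}\right) = \left(-651 + 81\right) \left(\frac{1}{57} - \frac{9}{-3}\right) = - 570 \left(\frac{1}{57} - -3\right) = - 570 \left(\frac{1}{57} + 3\right) = \left(-570\right) \frac{172}{57} = -1720$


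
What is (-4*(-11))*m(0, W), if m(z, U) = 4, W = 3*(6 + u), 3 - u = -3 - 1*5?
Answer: 176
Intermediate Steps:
u = 11 (u = 3 - (-3 - 1*5) = 3 - (-3 - 5) = 3 - 1*(-8) = 3 + 8 = 11)
W = 51 (W = 3*(6 + 11) = 3*17 = 51)
(-4*(-11))*m(0, W) = -4*(-11)*4 = 44*4 = 176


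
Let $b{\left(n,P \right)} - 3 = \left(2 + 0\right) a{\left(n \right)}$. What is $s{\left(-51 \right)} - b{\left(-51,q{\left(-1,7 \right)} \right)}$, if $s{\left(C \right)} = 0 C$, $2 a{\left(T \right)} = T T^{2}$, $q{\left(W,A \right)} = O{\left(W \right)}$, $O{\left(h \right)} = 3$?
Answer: $132648$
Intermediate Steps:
$q{\left(W,A \right)} = 3$
$a{\left(T \right)} = \frac{T^{3}}{2}$ ($a{\left(T \right)} = \frac{T T^{2}}{2} = \frac{T^{3}}{2}$)
$b{\left(n,P \right)} = 3 + n^{3}$ ($b{\left(n,P \right)} = 3 + \left(2 + 0\right) \frac{n^{3}}{2} = 3 + 2 \frac{n^{3}}{2} = 3 + n^{3}$)
$s{\left(C \right)} = 0$
$s{\left(-51 \right)} - b{\left(-51,q{\left(-1,7 \right)} \right)} = 0 - \left(3 + \left(-51\right)^{3}\right) = 0 - \left(3 - 132651\right) = 0 - -132648 = 0 + 132648 = 132648$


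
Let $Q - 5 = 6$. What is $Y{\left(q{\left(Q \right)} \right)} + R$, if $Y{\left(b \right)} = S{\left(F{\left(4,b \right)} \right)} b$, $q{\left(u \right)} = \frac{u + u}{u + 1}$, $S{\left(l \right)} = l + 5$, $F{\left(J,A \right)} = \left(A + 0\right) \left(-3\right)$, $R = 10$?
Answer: $\frac{109}{12} \approx 9.0833$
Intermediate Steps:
$Q = 11$ ($Q = 5 + 6 = 11$)
$F{\left(J,A \right)} = - 3 A$ ($F{\left(J,A \right)} = A \left(-3\right) = - 3 A$)
$S{\left(l \right)} = 5 + l$
$q{\left(u \right)} = \frac{2 u}{1 + u}$
$Y{\left(b \right)} = b \left(5 - 3 b\right)$ ($Y{\left(b \right)} = \left(5 - 3 b\right) b = b \left(5 - 3 b\right)$)
$Y{\left(q{\left(Q \right)} \right)} + R = 2 \cdot 11 \frac{1}{1 + 11} \left(5 - 3 \cdot 2 \cdot 11 \frac{1}{1 + 11}\right) + 10 = 2 \cdot 11 \cdot \frac{1}{12} \left(5 - 3 \cdot 2 \cdot 11 \cdot \frac{1}{12}\right) + 10 = \frac{11 \left(5 - \frac{11}{2}\right)}{6} + 10 = \frac{11}{6} \left(- \frac{1}{2}\right) + 10 = - \frac{11}{12} + 10 = \frac{109}{12}$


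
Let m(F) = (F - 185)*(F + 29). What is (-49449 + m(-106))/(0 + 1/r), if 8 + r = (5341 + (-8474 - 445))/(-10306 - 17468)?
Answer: 985293298/4629 ≈ 2.1285e+5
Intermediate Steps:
m(F) = (-185 + F)*(29 + F)
r = -109307/13887 (r = -8 + (5341 + (-8474 - 445))/(-10306 - 17468) = -8 + (5341 - 8919)/(-27774) = -8 - 3578*(-1/27774) = -8 + 1789/13887 = -109307/13887 ≈ -7.8712)
(-49449 + m(-106))/(0 + 1/r) = (-49449 + (-5365 + (-106)² - 156*(-106)))/(0 + 1/(-109307/13887)) = (-49449 + (-5365 + 11236 + 16536))/(0 - 13887/109307) = (-49449 + 22407)/(-13887/109307) = -27042*(-109307/13887) = 985293298/4629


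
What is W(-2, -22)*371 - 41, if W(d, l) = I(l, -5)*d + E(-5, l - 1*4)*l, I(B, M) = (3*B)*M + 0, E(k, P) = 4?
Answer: -277549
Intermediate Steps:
I(B, M) = 3*B*M (I(B, M) = 3*B*M + 0 = 3*B*M)
W(d, l) = 4*l - 15*d*l (W(d, l) = (3*l*(-5))*d + 4*l = (-15*l)*d + 4*l = -15*d*l + 4*l = 4*l - 15*d*l)
W(-2, -22)*371 - 41 = -22*(4 - 15*(-2))*371 - 41 = -22*(4 + 30)*371 - 41 = -22*34*371 - 41 = -748*371 - 41 = -277508 - 41 = -277549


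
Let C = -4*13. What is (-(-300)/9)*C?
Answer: -5200/3 ≈ -1733.3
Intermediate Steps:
C = -52
(-(-300)/9)*C = -(-300)/9*(-52) = -10*(-10/3)*(-52) = (100/3)*(-52) = -5200/3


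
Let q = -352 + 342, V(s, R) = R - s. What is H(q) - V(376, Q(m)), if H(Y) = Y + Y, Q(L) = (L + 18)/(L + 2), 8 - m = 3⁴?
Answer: 25221/71 ≈ 355.23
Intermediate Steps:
m = -73 (m = 8 - 1*3⁴ = 8 - 1*81 = 8 - 81 = -73)
Q(L) = (18 + L)/(2 + L)
q = -10
H(Y) = 2*Y
H(q) - V(376, Q(m)) = 2*(-10) - ((18 - 73)/(2 - 73) - 1*376) = -20 - (-55/(-71) - 376) = -20 - (-1/71*(-55) - 376) = -20 - (55/71 - 376) = -20 - 1*(-26641/71) = -20 + 26641/71 = 25221/71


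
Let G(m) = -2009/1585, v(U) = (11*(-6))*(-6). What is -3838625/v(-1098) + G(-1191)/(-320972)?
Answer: -122054028853246/12591330345 ≈ -9693.5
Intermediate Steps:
v(U) = 396 (v(U) = -66*(-6) = 396)
G(m) = -2009/1585 (G(m) = -2009*1/1585 = -2009/1585)
-3838625/v(-1098) + G(-1191)/(-320972) = -3838625/396 - 2009/1585/(-320972) = -3838625*1/396 - 2009/1585*(-1/320972) = -3838625/396 + 2009/508740620 = -122054028853246/12591330345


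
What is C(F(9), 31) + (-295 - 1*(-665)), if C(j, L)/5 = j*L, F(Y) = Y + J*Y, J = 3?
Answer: 5950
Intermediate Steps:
F(Y) = 4*Y (F(Y) = Y + 3*Y = 4*Y)
C(j, L) = 5*L*j (C(j, L) = 5*(j*L) = 5*(L*j) = 5*L*j)
C(F(9), 31) + (-295 - 1*(-665)) = 5*31*(4*9) + (-295 - 1*(-665)) = 5*31*36 + (-295 + 665) = 5580 + 370 = 5950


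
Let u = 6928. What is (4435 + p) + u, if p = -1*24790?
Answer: -13427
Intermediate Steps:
p = -24790
(4435 + p) + u = (4435 - 24790) + 6928 = -20355 + 6928 = -13427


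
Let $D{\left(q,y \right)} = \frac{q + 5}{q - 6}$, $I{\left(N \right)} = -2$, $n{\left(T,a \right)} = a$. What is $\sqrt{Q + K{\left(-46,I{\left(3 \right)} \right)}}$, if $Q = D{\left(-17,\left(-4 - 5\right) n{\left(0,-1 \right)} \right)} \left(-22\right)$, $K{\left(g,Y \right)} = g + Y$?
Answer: $\frac{6 i \sqrt{874}}{23} \approx 7.7122 i$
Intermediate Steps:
$D{\left(q,y \right)} = \frac{5 + q}{-6 + q}$
$K{\left(g,Y \right)} = Y + g$
$Q = - \frac{264}{23}$ ($Q = \frac{5 - 17}{-6 - 17} \left(-22\right) = \frac{1}{-23} \left(-12\right) \left(-22\right) = \left(- \frac{1}{23}\right) \left(-12\right) \left(-22\right) = \frac{12}{23} \left(-22\right) = - \frac{264}{23} \approx -11.478$)
$\sqrt{Q + K{\left(-46,I{\left(3 \right)} \right)}} = \sqrt{- \frac{264}{23} - 48} = \sqrt{- \frac{1368}{23}} = \frac{6 i \sqrt{874}}{23}$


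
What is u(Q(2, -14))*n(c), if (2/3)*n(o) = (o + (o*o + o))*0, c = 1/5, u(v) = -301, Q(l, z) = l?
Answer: 0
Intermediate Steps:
c = ⅕ ≈ 0.20000
n(o) = 0 (n(o) = 3*((o + (o*o + o))*0)/2 = 3*((o + (o² + o))*0)/2 = 3*((o + (o + o²))*0)/2 = 3*((o² + 2*o)*0)/2 = (3/2)*0 = 0)
u(Q(2, -14))*n(c) = -301*0 = 0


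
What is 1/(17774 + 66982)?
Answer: 1/84756 ≈ 1.1799e-5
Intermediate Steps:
1/(17774 + 66982) = 1/84756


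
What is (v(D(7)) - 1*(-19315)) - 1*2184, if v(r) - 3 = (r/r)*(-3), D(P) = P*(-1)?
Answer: 17131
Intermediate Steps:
D(P) = -P
v(r) = 0 (v(r) = 3 + (r/r)*(-3) = 3 + 1*(-3) = 3 - 3 = 0)
(v(D(7)) - 1*(-19315)) - 1*2184 = (0 - 1*(-19315)) - 1*2184 = (0 + 19315) - 2184 = 19315 - 2184 = 17131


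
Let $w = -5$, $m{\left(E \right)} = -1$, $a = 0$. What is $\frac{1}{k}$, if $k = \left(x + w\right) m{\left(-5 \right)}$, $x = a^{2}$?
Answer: $\frac{1}{5} \approx 0.2$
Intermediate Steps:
$x = 0$ ($x = 0^{2} = 0$)
$k = 5$ ($k = \left(0 - 5\right) \left(-1\right) = \left(-5\right) \left(-1\right) = 5$)
$\frac{1}{k} = \frac{1}{5}$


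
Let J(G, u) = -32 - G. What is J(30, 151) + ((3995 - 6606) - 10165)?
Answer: -12838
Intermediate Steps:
J(30, 151) + ((3995 - 6606) - 10165) = (-32 - 1*30) + ((3995 - 6606) - 10165) = (-32 - 30) + (-2611 - 10165) = -62 - 12776 = -12838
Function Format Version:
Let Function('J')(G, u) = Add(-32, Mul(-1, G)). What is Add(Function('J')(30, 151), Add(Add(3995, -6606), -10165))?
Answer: -12838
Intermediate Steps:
Add(Function('J')(30, 151), Add(Add(3995, -6606), -10165)) = Add(Add(-32, Mul(-1, 30)), Add(Add(3995, -6606), -10165)) = Add(Add(-32, -30), Add(-2611, -10165)) = Add(-62, -12776) = -12838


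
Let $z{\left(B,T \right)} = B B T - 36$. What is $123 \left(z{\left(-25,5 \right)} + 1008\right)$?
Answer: $503931$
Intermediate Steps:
$z{\left(B,T \right)} = -36 + T B^{2}$ ($z{\left(B,T \right)} = B^{2} T - 36 = T B^{2} - 36 = -36 + T B^{2}$)
$123 \left(z{\left(-25,5 \right)} + 1008\right) = 123 \left(\left(-36 + 5 \left(-25\right)^{2}\right) + 1008\right) = 123 \left(\left(-36 + 5 \cdot 625\right) + 1008\right) = 123 \left(\left(-36 + 3125\right) + 1008\right) = 123 \left(3089 + 1008\right) = 123 \cdot 4097 = 503931$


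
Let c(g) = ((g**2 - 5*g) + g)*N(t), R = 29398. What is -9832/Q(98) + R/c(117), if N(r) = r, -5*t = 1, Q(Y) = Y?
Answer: -72196946/647829 ≈ -111.44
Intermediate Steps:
t = -1/5 (t = -1/5*1 = -1/5 ≈ -0.20000)
c(g) = -g**2/5 + 4*g/5 (c(g) = ((g**2 - 5*g) + g)*(-1/5) = (g**2 - 4*g)*(-1/5) = -g**2/5 + 4*g/5)
-9832/Q(98) + R/c(117) = -9832/98 + 29398/(((1/5)*117*(4 - 1*117))) = -9832*1/98 + 29398/(((1/5)*117*(4 - 117))) = -4916/49 + 29398/(((1/5)*117*(-113))) = -4916/49 + 29398/(-13221/5) = -4916/49 + 29398*(-5/13221) = -4916/49 - 146990/13221 = -72196946/647829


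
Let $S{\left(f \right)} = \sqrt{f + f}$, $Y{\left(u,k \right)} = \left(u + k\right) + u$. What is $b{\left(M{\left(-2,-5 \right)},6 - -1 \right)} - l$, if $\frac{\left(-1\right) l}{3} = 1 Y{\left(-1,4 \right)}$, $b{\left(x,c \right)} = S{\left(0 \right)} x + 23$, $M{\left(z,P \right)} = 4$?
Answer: $29$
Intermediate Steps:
$Y{\left(u,k \right)} = k + 2 u$ ($Y{\left(u,k \right)} = \left(k + u\right) + u = k + 2 u$)
$S{\left(f \right)} = \sqrt{2} \sqrt{f}$ ($S{\left(f \right)} = \sqrt{2 f} = \sqrt{2} \sqrt{f}$)
$b{\left(x,c \right)} = 23$ ($b{\left(x,c \right)} = \sqrt{2} \sqrt{0} x + 23 = \sqrt{2} \cdot 0 x + 23 = 0 x + 23 = 0 + 23 = 23$)
$l = -6$ ($l = - 3 \cdot 1 \left(4 + 2 \left(-1\right)\right) = - 3 \cdot 1 \left(4 - 2\right) = - 3 \cdot 1 \cdot 2 = \left(-3\right) 2 = -6$)
$b{\left(M{\left(-2,-5 \right)},6 - -1 \right)} - l = 23 - -6 = 23 + 6 = 29$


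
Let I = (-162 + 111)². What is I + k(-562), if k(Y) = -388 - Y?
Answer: 2775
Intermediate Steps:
I = 2601 (I = (-51)² = 2601)
I + k(-562) = 2601 + (-388 - 1*(-562)) = 2601 + (-388 + 562) = 2601 + 174 = 2775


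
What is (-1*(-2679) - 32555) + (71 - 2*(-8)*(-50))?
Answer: -30605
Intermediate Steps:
(-1*(-2679) - 32555) + (71 - 2*(-8)*(-50)) = (2679 - 32555) + (71 + 16*(-50)) = -29876 + (71 - 800) = -29876 - 729 = -30605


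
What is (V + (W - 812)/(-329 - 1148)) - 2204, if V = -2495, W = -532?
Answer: -991297/211 ≈ -4698.1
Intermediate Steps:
(V + (W - 812)/(-329 - 1148)) - 2204 = (-2495 + (-532 - 812)/(-329 - 1148)) - 2204 = (-2495 - 1344/(-1477)) - 2204 = (-2495 - 1344*(-1/1477)) - 2204 = (-2495 + 192/211) - 2204 = -526253/211 - 2204 = -991297/211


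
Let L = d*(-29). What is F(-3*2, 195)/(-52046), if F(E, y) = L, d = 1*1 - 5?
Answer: -58/26023 ≈ -0.0022288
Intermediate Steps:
d = -4 (d = 1 - 5 = -4)
L = 116 (L = -4*(-29) = 116)
F(E, y) = 116
F(-3*2, 195)/(-52046) = 116/(-52046) = 116*(-1/52046) = -58/26023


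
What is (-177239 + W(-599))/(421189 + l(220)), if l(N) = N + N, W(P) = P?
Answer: -177838/421629 ≈ -0.42179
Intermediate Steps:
l(N) = 2*N
(-177239 + W(-599))/(421189 + l(220)) = (-177239 - 599)/(421189 + 2*220) = -177838/(421189 + 440) = -177838/421629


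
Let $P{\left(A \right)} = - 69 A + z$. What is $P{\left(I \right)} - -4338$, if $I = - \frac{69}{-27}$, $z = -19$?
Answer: $\frac{12428}{3} \approx 4142.7$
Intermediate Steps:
$I = \frac{23}{9}$ ($I = \left(-69\right) \left(- \frac{1}{27}\right) = \frac{23}{9} \approx 2.5556$)
$P{\left(A \right)} = -19 - 69 A$ ($P{\left(A \right)} = - 69 A - 19 = -19 - 69 A$)
$P{\left(I \right)} - -4338 = \left(-19 - \frac{529}{3}\right) - -4338 = \left(-19 - \frac{529}{3}\right) + 4338 = - \frac{586}{3} + 4338 = \frac{12428}{3}$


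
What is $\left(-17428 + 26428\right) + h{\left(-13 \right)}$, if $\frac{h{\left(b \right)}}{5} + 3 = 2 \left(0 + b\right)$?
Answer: $8855$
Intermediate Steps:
$h{\left(b \right)} = -15 + 10 b$ ($h{\left(b \right)} = -15 + 5 \cdot 2 \left(0 + b\right) = -15 + 5 \cdot 2 b = -15 + 10 b$)
$\left(-17428 + 26428\right) + h{\left(-13 \right)} = \left(-17428 + 26428\right) + \left(-15 + 10 \left(-13\right)\right) = 9000 - 145 = 8855$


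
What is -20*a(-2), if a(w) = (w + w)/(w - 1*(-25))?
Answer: 80/23 ≈ 3.4783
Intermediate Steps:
a(w) = 2*w/(25 + w) (a(w) = (2*w)/(w + 25) = (2*w)/(25 + w) = 2*w/(25 + w))
-20*a(-2) = -40*(-2)/(25 - 2) = -40*(-2)/23 = -20*(-4/23) = 80/23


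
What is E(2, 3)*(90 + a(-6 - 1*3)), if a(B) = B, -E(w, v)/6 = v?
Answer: -1458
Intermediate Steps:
E(w, v) = -6*v
E(2, 3)*(90 + a(-6 - 1*3)) = (-6*3)*(90 + (-6 - 1*3)) = -18*(90 + (-6 - 3)) = -18*(90 - 9) = -18*81 = -1458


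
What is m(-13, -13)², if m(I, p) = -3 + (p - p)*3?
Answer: 9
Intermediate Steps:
m(I, p) = -3 (m(I, p) = -3 + 0*3 = -3 + 0 = -3)
m(-13, -13)² = (-3)² = 9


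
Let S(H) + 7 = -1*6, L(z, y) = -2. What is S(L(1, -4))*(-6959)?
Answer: 90467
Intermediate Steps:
S(H) = -13 (S(H) = -7 - 1*6 = -7 - 6 = -13)
S(L(1, -4))*(-6959) = -13*(-6959) = 90467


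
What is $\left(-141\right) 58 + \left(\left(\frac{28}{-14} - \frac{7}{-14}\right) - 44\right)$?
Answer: $- \frac{16447}{2} \approx -8223.5$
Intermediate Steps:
$\left(-141\right) 58 + \left(\left(\frac{28}{-14} - \frac{7}{-14}\right) - 44\right) = -8178 + \left(\left(28 \left(- \frac{1}{14}\right) - - \frac{1}{2}\right) - 44\right) = -8178 + \left(\left(-2 + \frac{1}{2}\right) - 44\right) = -8178 - \frac{91}{2} = - \frac{16447}{2}$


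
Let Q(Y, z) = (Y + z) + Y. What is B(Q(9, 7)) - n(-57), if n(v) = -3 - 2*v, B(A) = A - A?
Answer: -111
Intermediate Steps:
Q(Y, z) = z + 2*Y
B(A) = 0
B(Q(9, 7)) - n(-57) = 0 - (-3 - 2*(-57)) = 0 - (-3 + 114) = 0 - 1*111 = 0 - 111 = -111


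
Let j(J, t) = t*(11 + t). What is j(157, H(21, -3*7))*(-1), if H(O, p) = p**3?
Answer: -85664250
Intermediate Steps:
j(157, H(21, -3*7))*(-1) = ((-3*7)**3*(11 + (-3*7)**3))*(-1) = ((-21)**3*(11 + (-21)**3))*(-1) = -9261*(11 - 9261)*(-1) = -9261*(-9250)*(-1) = 85664250*(-1) = -85664250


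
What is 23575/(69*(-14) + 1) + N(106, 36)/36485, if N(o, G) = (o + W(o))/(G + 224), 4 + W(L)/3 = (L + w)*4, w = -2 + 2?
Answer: -22363348931/915408650 ≈ -24.430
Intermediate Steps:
w = 0
W(L) = -12 + 12*L (W(L) = -12 + 3*((L + 0)*4) = -12 + 3*(L*4) = -12 + 3*(4*L) = -12 + 12*L)
N(o, G) = (-12 + 13*o)/(224 + G) (N(o, G) = (o + (-12 + 12*o))/(G + 224) = (-12 + 13*o)/(224 + G))
23575/(69*(-14) + 1) + N(106, 36)/36485 = 23575/(69*(-14) + 1) + ((-12 + 13*106)/(224 + 36))/36485 = 23575/(-966 + 1) + ((-12 + 1378)/260)*(1/36485) = 23575/(-965) + ((1/260)*1366)*(1/36485) = 23575*(-1/965) + (683/130)*(1/36485) = -4715/193 + 683/4743050 = -22363348931/915408650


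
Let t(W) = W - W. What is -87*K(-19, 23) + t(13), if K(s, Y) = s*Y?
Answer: 38019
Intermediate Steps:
t(W) = 0
K(s, Y) = Y*s
-87*K(-19, 23) + t(13) = -2001*(-19) + 0 = -87*(-437) + 0 = 38019 + 0 = 38019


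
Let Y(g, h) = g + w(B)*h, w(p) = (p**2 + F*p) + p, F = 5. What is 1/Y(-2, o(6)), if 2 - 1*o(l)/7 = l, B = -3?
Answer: 1/250 ≈ 0.0040000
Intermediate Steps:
w(p) = p**2 + 6*p (w(p) = (p**2 + 5*p) + p = p**2 + 6*p)
o(l) = 14 - 7*l
Y(g, h) = g - 9*h (Y(g, h) = g + (-3*(6 - 3))*h = g + (-3*3)*h = g - 9*h)
1/Y(-2, o(6)) = 1/(-2 - 9*(14 - 7*6)) = 1/(-2 - 9*(14 - 42)) = 1/(-2 - 9*(-28)) = 1/(-2 + 252) = 1/250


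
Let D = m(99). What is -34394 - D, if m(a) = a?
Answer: -34493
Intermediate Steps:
D = 99
-34394 - D = -34394 - 1*99 = -34394 - 99 = -34493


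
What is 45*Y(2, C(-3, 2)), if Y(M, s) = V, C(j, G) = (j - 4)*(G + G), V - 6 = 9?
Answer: 675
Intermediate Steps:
V = 15 (V = 6 + 9 = 15)
C(j, G) = 2*G*(-4 + j) (C(j, G) = (-4 + j)*(2*G) = 2*G*(-4 + j))
Y(M, s) = 15
45*Y(2, C(-3, 2)) = 45*15 = 675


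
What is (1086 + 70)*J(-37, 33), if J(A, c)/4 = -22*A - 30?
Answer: 3625216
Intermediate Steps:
J(A, c) = -120 - 88*A (J(A, c) = 4*(-22*A - 30) = 4*(-30 - 22*A) = -120 - 88*A)
(1086 + 70)*J(-37, 33) = (1086 + 70)*(-120 - 88*(-37)) = 1156*(-120 + 3256) = 1156*3136 = 3625216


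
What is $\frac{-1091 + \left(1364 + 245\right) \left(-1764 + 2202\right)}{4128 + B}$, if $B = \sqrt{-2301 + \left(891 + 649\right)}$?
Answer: $\frac{2904671328}{17041145} - \frac{703651 i \sqrt{761}}{17041145} \approx 170.45 - 1.1391 i$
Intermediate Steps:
$B = i \sqrt{761}$ ($B = \sqrt{-2301 + 1540} = \sqrt{-761} = i \sqrt{761} \approx 27.586 i$)
$\frac{-1091 + \left(1364 + 245\right) \left(-1764 + 2202\right)}{4128 + B} = \frac{-1091 + \left(1364 + 245\right) \left(-1764 + 2202\right)}{4128 + i \sqrt{761}} = \frac{-1091 + 1609 \cdot 438}{4128 + i \sqrt{761}} = \frac{-1091 + 704742}{4128 + i \sqrt{761}} = \frac{703651}{4128 + i \sqrt{761}}$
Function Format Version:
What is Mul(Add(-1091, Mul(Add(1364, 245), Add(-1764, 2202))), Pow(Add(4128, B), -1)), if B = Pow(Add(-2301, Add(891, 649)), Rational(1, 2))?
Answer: Add(Rational(2904671328, 17041145), Mul(Rational(-703651, 17041145), I, Pow(761, Rational(1, 2)))) ≈ Add(170.45, Mul(-1.1391, I))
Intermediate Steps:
B = Mul(I, Pow(761, Rational(1, 2))) (B = Pow(Add(-2301, 1540), Rational(1, 2)) = Pow(-761, Rational(1, 2)) = Mul(I, Pow(761, Rational(1, 2))) ≈ Mul(27.586, I))
Mul(Add(-1091, Mul(Add(1364, 245), Add(-1764, 2202))), Pow(Add(4128, B), -1)) = Mul(Add(-1091, Mul(Add(1364, 245), Add(-1764, 2202))), Pow(Add(4128, Mul(I, Pow(761, Rational(1, 2)))), -1)) = Mul(Add(-1091, Mul(1609, 438)), Pow(Add(4128, Mul(I, Pow(761, Rational(1, 2)))), -1)) = Mul(Add(-1091, 704742), Pow(Add(4128, Mul(I, Pow(761, Rational(1, 2)))), -1)) = Mul(703651, Pow(Add(4128, Mul(I, Pow(761, Rational(1, 2)))), -1))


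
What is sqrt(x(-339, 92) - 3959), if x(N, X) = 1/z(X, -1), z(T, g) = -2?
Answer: I*sqrt(15838)/2 ≈ 62.925*I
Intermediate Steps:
x(N, X) = -1/2 (x(N, X) = 1/(-2) = -1/2)
sqrt(x(-339, 92) - 3959) = sqrt(-1/2 - 3959) = sqrt(-7919/2) = I*sqrt(15838)/2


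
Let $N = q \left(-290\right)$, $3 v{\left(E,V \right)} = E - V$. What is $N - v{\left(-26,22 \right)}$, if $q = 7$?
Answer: $-2014$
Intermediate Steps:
$v{\left(E,V \right)} = - \frac{V}{3} + \frac{E}{3}$ ($v{\left(E,V \right)} = \frac{E - V}{3} = - \frac{V}{3} + \frac{E}{3}$)
$N = -2030$ ($N = 7 \left(-290\right) = -2030$)
$N - v{\left(-26,22 \right)} = -2030 - \left(\left(- \frac{1}{3}\right) 22 + \frac{1}{3} \left(-26\right)\right) = -2030 - \left(- \frac{22}{3} - \frac{26}{3}\right) = -2030 - -16 = -2030 + 16 = -2014$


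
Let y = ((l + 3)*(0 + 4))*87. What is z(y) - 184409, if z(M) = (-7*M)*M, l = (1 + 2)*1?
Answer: -30702617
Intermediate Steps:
l = 3 (l = 3*1 = 3)
y = 2088 (y = ((3 + 3)*(0 + 4))*87 = (6*4)*87 = 24*87 = 2088)
z(M) = -7*M**2
z(y) - 184409 = -7*2088**2 - 184409 = -7*4359744 - 184409 = -30518208 - 184409 = -30702617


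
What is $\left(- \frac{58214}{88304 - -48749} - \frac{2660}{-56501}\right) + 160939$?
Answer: $\frac{1246249393920033}{7743631553} \approx 1.6094 \cdot 10^{5}$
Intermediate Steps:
$\left(- \frac{58214}{88304 - -48749} - \frac{2660}{-56501}\right) + 160939 = \left(- \frac{58214}{88304 + 48749} - - \frac{2660}{56501}\right) + 160939 = \left(- \frac{58214}{137053} + \frac{2660}{56501}\right) + 160939 = - \frac{2924588234}{7743631553} + 160939 = \frac{1246249393920033}{7743631553}$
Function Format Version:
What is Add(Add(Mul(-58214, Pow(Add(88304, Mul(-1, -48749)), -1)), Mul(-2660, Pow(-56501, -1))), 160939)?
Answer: Rational(1246249393920033, 7743631553) ≈ 1.6094e+5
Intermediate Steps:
Add(Add(Mul(-58214, Pow(Add(88304, Mul(-1, -48749)), -1)), Mul(-2660, Pow(-56501, -1))), 160939) = Add(Add(Mul(-58214, Pow(Add(88304, 48749), -1)), Mul(-2660, Rational(-1, 56501))), 160939) = Add(Add(Mul(-58214, Pow(137053, -1)), Rational(2660, 56501)), 160939) = Add(Add(Mul(-58214, Rational(1, 137053)), Rational(2660, 56501)), 160939) = Add(Add(Rational(-58214, 137053), Rational(2660, 56501)), 160939) = Add(Rational(-2924588234, 7743631553), 160939) = Rational(1246249393920033, 7743631553)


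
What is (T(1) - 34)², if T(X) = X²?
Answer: 1089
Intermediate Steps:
(T(1) - 34)² = (1² - 34)² = (1 - 34)² = (-33)² = 1089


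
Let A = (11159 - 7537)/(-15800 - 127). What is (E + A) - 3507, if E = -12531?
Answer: -255440848/15927 ≈ -16038.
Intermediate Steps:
A = -3622/15927 (A = 3622/(-15927) = 3622*(-1/15927) = -3622/15927 ≈ -0.22741)
(E + A) - 3507 = (-12531 - 3622/15927) - 3507 = -199584859/15927 - 3507 = -255440848/15927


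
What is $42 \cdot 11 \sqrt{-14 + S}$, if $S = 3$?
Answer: $462 i \sqrt{11} \approx 1532.3 i$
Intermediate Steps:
$42 \cdot 11 \sqrt{-14 + S} = 42 \cdot 11 \sqrt{-14 + 3} = 462 \sqrt{-11} = 462 i \sqrt{11}$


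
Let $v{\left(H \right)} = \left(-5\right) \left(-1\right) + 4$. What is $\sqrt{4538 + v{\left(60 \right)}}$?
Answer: $\sqrt{4547} \approx 67.431$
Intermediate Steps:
$v{\left(H \right)} = 9$ ($v{\left(H \right)} = 5 + 4 = 9$)
$\sqrt{4538 + v{\left(60 \right)}} = \sqrt{4538 + 9} = \sqrt{4547}$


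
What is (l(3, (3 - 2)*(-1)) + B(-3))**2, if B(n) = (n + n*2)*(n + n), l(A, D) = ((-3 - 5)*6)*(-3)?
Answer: 39204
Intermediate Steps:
l(A, D) = 144 (l(A, D) = -8*6*(-3) = -48*(-3) = 144)
B(n) = 6*n**2 (B(n) = (n + 2*n)*(2*n) = (3*n)*(2*n) = 6*n**2)
(l(3, (3 - 2)*(-1)) + B(-3))**2 = (144 + 6*(-3)**2)**2 = (144 + 6*9)**2 = (144 + 54)**2 = 198**2 = 39204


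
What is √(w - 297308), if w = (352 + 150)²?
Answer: 2*I*√11326 ≈ 212.85*I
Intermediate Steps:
w = 252004 (w = 502² = 252004)
√(w - 297308) = √(252004 - 297308) = √(-45304) = 2*I*√11326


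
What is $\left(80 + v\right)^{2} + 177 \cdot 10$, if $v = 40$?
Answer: $16170$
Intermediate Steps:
$\left(80 + v\right)^{2} + 177 \cdot 10 = \left(80 + 40\right)^{2} + 177 \cdot 10 = 120^{2} + 1770 = 14400 + 1770 = 16170$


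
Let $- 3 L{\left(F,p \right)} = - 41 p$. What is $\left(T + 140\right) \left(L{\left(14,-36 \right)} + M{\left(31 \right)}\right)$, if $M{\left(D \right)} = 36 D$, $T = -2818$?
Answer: $-1671072$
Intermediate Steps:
$L{\left(F,p \right)} = \frac{41 p}{3}$ ($L{\left(F,p \right)} = - \frac{\left(-41\right) p}{3} = \frac{41 p}{3}$)
$\left(T + 140\right) \left(L{\left(14,-36 \right)} + M{\left(31 \right)}\right) = \left(-2818 + 140\right) \left(\frac{41}{3} \left(-36\right) + 36 \cdot 31\right) = - 2678 \left(-492 + 1116\right) = \left(-2678\right) 624 = -1671072$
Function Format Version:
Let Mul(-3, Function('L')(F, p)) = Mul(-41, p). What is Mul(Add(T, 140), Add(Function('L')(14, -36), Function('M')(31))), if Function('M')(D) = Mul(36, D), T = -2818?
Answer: -1671072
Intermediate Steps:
Function('L')(F, p) = Mul(Rational(41, 3), p) (Function('L')(F, p) = Mul(Rational(-1, 3), Mul(-41, p)) = Mul(Rational(41, 3), p))
Mul(Add(T, 140), Add(Function('L')(14, -36), Function('M')(31))) = Mul(Add(-2818, 140), Add(Mul(Rational(41, 3), -36), Mul(36, 31))) = Mul(-2678, Add(-492, 1116)) = Mul(-2678, 624) = -1671072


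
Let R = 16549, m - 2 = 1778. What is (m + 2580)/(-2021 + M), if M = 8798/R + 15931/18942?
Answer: -1366734248880/633094916483 ≈ -2.1588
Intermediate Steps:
m = 1780 (m = 2 + 1778 = 1780)
M = 430293835/313471158 (M = 8798/16549 + 15931/18942 = 430293835/313471158 ≈ 1.3727)
(m + 2580)/(-2021 + M) = (1780 + 2580)/(-2021 + 430293835/313471158) = 4360/(-633094916483/313471158) = 4360*(-313471158/633094916483) = -1366734248880/633094916483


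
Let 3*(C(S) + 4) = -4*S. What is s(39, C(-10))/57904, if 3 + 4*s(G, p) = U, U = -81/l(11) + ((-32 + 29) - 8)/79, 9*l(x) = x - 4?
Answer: -59327/128083648 ≈ -0.00046319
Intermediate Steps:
l(x) = -4/9 + x/9 (l(x) = (x - 4)/9 = (-4 + x)/9 = -4/9 + x/9)
C(S) = -4 - 4*S/3 (C(S) = -4 + (-4*S)/3 = -4 - 4*S/3)
U = -57668/553 (U = -81/(-4/9 + (⅑)*11) + ((-32 + 29) - 8)/79 = -81/(-4/9 + 11/9) + (-3 - 8)*(1/79) = -81/7/9 - 11*1/79 = -81*9/7 - 11/79 = -729/7 - 11/79 = -57668/553 ≈ -104.28)
s(G, p) = -59327/2212 (s(G, p) = -¾ + (¼)*(-57668/553) = -¾ - 14417/553 = -59327/2212)
s(39, C(-10))/57904 = -59327/2212/57904 = -59327/2212*1/57904 = -59327/128083648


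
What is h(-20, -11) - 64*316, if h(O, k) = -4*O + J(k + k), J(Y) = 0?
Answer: -20144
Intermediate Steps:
h(O, k) = -4*O (h(O, k) = -4*O + 0 = -4*O)
h(-20, -11) - 64*316 = -4*(-20) - 64*316 = 80 - 20224 = -20144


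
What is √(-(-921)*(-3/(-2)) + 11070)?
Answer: 3*√5534/2 ≈ 111.59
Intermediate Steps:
√(-(-921)*(-3/(-2)) + 11070) = √(-(-921)*(-3*(-½)) + 11070) = √(-(-921)*3/2 + 11070) = √(-1*(-2763/2) + 11070) = √(2763/2 + 11070) = √(24903/2) = 3*√5534/2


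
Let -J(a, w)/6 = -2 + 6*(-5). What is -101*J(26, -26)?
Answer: -19392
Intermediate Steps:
J(a, w) = 192 (J(a, w) = -6*(-2 + 6*(-5)) = -6*(-2 - 30) = -6*(-32) = 192)
-101*J(26, -26) = -101*192 = -19392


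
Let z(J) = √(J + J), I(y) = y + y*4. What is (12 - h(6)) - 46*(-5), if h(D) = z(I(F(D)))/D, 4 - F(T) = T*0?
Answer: 242 - √10/3 ≈ 240.95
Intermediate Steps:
F(T) = 4 (F(T) = 4 - T*0 = 4 - 1*0 = 4 + 0 = 4)
I(y) = 5*y (I(y) = y + 4*y = 5*y)
z(J) = √2*√J (z(J) = √(2*J) = √2*√J)
h(D) = 2*√10/D (h(D) = (√2*√(5*4))/D = (√2*√20)/D = (√2*(2*√5))/D = (2*√10)/D = 2*√10/D)
(12 - h(6)) - 46*(-5) = (12 - 2*√10/6) - 46*(-5) = (12 - 2*√10/6) + 230 = (12 - √10/3) + 230 = 242 - √10/3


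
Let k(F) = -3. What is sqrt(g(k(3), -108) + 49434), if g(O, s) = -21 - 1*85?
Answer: 4*sqrt(3083) ≈ 222.10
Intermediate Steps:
g(O, s) = -106 (g(O, s) = -21 - 85 = -106)
sqrt(g(k(3), -108) + 49434) = sqrt(-106 + 49434) = sqrt(49328) = 4*sqrt(3083)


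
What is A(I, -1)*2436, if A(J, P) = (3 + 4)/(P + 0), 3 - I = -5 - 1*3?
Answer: -17052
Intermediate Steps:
I = 11 (I = 3 - (-5 - 1*3) = 3 - (-5 - 3) = 3 - 1*(-8) = 3 + 8 = 11)
A(J, P) = 7/P
A(I, -1)*2436 = (7/(-1))*2436 = (7*(-1))*2436 = -7*2436 = -17052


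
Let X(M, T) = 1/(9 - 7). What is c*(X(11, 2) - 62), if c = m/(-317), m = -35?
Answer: -4305/634 ≈ -6.7902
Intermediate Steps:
c = 35/317 (c = -35/(-317) = -35*(-1/317) = 35/317 ≈ 0.11041)
X(M, T) = ½ (X(M, T) = 1/2 = ½)
c*(X(11, 2) - 62) = 35*(½ - 62)/317 = (35/317)*(-123/2) = -4305/634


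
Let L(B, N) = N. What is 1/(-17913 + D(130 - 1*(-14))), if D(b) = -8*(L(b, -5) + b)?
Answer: -1/19025 ≈ -5.2562e-5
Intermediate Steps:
D(b) = 40 - 8*b (D(b) = -8*(-5 + b) = 40 - 8*b)
1/(-17913 + D(130 - 1*(-14))) = 1/(-17913 + (40 - 8*(130 - 1*(-14)))) = 1/(-17913 + (40 - 8*(130 + 14))) = 1/(-17913 + (40 - 8*144)) = 1/(-17913 + (40 - 1152)) = 1/(-17913 - 1112) = 1/(-19025) = -1/19025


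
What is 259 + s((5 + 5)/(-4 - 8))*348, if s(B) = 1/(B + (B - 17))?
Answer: 3365/14 ≈ 240.36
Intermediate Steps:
s(B) = 1/(-17 + 2*B) (s(B) = 1/(B + (-17 + B)) = 1/(-17 + 2*B))
259 + s((5 + 5)/(-4 - 8))*348 = 259 + 348/(-17 + 2*((5 + 5)/(-4 - 8))) = 259 + 348/(-17 + 2*(10/(-12))) = 259 + 348/(-17 + 2*(10*(-1/12))) = 259 + 348/(-17 + 2*(-5/6)) = 259 + 348/(-17 - 5/3) = 259 + 348/(-56/3) = 259 - 3/56*348 = 259 - 261/14 = 3365/14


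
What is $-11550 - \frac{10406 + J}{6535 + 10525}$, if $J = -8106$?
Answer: $- \frac{9852265}{853} \approx -11550.0$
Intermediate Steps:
$-11550 - \frac{10406 + J}{6535 + 10525} = -11550 - \frac{10406 - 8106}{6535 + 10525} = -11550 - \frac{2300}{17060} = -11550 - 2300 \cdot \frac{1}{17060} = -11550 - \frac{115}{853} = - \frac{9852265}{853}$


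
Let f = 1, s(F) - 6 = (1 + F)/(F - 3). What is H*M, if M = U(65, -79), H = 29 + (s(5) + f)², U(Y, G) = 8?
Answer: 1032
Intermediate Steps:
s(F) = 6 + (1 + F)/(-3 + F) (s(F) = 6 + (1 + F)/(F - 3) = 6 + (1 + F)/(-3 + F))
H = 129 (H = 29 + ((-17 + 7*5)/(-3 + 5) + 1)² = 29 + ((-17 + 35)/2 + 1)² = 29 + ((½)*18 + 1)² = 29 + (9 + 1)² = 29 + 10² = 29 + 100 = 129)
M = 8
H*M = 129*8 = 1032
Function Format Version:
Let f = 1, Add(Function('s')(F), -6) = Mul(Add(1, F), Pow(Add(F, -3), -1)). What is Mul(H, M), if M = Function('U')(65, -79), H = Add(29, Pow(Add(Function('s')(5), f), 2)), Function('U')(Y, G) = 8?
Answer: 1032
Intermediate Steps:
Function('s')(F) = Add(6, Mul(Pow(Add(-3, F), -1), Add(1, F))) (Function('s')(F) = Add(6, Mul(Add(1, F), Pow(Add(F, -3), -1))) = Add(6, Mul(Add(1, F), Pow(Add(-3, F), -1))) = Add(6, Mul(Pow(Add(-3, F), -1), Add(1, F))))
H = 129 (H = Add(29, Pow(Add(Mul(Pow(Add(-3, 5), -1), Add(-17, Mul(7, 5))), 1), 2)) = Add(29, Pow(Add(Mul(Pow(2, -1), Add(-17, 35)), 1), 2)) = Add(29, Pow(Add(Mul(Rational(1, 2), 18), 1), 2)) = Add(29, Pow(Add(9, 1), 2)) = Add(29, Pow(10, 2)) = Add(29, 100) = 129)
M = 8
Mul(H, M) = Mul(129, 8) = 1032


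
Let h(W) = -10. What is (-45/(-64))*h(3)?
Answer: -225/32 ≈ -7.0313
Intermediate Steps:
(-45/(-64))*h(3) = -45/(-64)*(-10) = -45*(-1/64)*(-10) = (45/64)*(-10) = -225/32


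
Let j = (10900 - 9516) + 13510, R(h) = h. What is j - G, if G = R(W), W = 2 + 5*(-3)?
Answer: 14907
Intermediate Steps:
W = -13 (W = 2 - 15 = -13)
G = -13
j = 14894 (j = 1384 + 13510 = 14894)
j - G = 14894 - 1*(-13) = 14894 + 13 = 14907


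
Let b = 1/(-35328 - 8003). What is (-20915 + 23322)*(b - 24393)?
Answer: -2544134213188/43331 ≈ -5.8714e+7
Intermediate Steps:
b = -1/43331 (b = 1/(-43331) = -1/43331 ≈ -2.3078e-5)
(-20915 + 23322)*(b - 24393) = (-20915 + 23322)*(-1/43331 - 24393) = 2407*(-1056973084/43331) = -2544134213188/43331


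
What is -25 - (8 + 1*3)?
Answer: -36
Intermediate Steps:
-25 - (8 + 1*3) = -25 - (8 + 3) = -25 - 1*11 = -25 - 11 = -36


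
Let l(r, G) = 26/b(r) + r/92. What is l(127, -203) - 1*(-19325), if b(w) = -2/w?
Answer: 1626135/92 ≈ 17675.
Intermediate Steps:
l(r, G) = -1195*r/92 (l(r, G) = 26/((-2/r)) + r/92 = 26*(-r/2) + r*(1/92) = -13*r + r/92 = -1195*r/92)
l(127, -203) - 1*(-19325) = -1195/92*127 - 1*(-19325) = -151765/92 + 19325 = 1626135/92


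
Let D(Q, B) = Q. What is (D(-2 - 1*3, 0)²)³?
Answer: 15625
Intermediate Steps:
(D(-2 - 1*3, 0)²)³ = ((-2 - 1*3)²)³ = ((-2 - 3)²)³ = ((-5)²)³ = 25³ = 15625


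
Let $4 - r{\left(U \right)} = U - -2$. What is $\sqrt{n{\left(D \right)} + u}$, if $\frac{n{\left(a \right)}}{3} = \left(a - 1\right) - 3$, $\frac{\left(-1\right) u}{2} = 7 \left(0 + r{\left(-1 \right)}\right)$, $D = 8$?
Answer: $i \sqrt{30} \approx 5.4772 i$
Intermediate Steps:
$r{\left(U \right)} = 2 - U$ ($r{\left(U \right)} = 4 - \left(U - -2\right) = 4 - \left(U + 2\right) = 4 - \left(2 + U\right) = 2 - U$)
$u = -42$ ($u = - 2 \cdot 7 \left(0 + \left(2 - -1\right)\right) = - 2 \cdot 7 \left(0 + \left(2 + 1\right)\right) = - 2 \cdot 7 \left(0 + 3\right) = - 2 \cdot 7 \cdot 3 = \left(-2\right) 21 = -42$)
$n{\left(a \right)} = -12 + 3 a$ ($n{\left(a \right)} = 3 \left(\left(a - 1\right) - 3\right) = 3 \left(\left(-1 + a\right) - 3\right) = 3 \left(-4 + a\right) = -12 + 3 a$)
$\sqrt{n{\left(D \right)} + u} = \sqrt{\left(-12 + 3 \cdot 8\right) - 42} = \sqrt{\left(-12 + 24\right) - 42} = \sqrt{12 - 42} = \sqrt{-30} = i \sqrt{30}$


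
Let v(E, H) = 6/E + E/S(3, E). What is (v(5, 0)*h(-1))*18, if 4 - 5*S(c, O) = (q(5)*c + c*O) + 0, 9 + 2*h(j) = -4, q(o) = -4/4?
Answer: 9009/40 ≈ 225.23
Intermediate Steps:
q(o) = -1 (q(o) = -4*1/4 = -1)
h(j) = -13/2 (h(j) = -9/2 + (1/2)*(-4) = -9/2 - 2 = -13/2)
S(c, O) = 4/5 + c/5 - O*c/5 (S(c, O) = 4/5 - ((-c + c*O) + 0)/5 = 4/5 - ((-c + O*c) + 0)/5 = 4/5 - (-c + O*c)/5 = 4/5 + (c/5 - O*c/5) = 4/5 + c/5 - O*c/5)
v(E, H) = 6/E + E/(7/5 - 3*E/5) (v(E, H) = 6/E + E/(4/5 + (1/5)*3 - 1/5*E*3) = 6/E + E/(4/5 + 3/5 - 3*E/5) = 6/E + E/(7/5 - 3*E/5))
(v(5, 0)*h(-1))*18 = (((-42 - 5*5**2 + 18*5)/(5*(-7 + 3*5)))*(-13/2))*18 = (((-42 - 5*25 + 90)/(5*(-7 + 15)))*(-13/2))*18 = (((1/5)*(-42 - 125 + 90)/8)*(-13/2))*18 = (((1/5)*(1/8)*(-77))*(-13/2))*18 = -77/40*(-13/2)*18 = (1001/80)*18 = 9009/40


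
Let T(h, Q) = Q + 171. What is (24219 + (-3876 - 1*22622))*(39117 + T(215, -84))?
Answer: -89345916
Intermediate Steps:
T(h, Q) = 171 + Q
(24219 + (-3876 - 1*22622))*(39117 + T(215, -84)) = (24219 + (-3876 - 1*22622))*(39117 + (171 - 84)) = (24219 + (-3876 - 22622))*(39117 + 87) = (24219 - 26498)*39204 = -2279*39204 = -89345916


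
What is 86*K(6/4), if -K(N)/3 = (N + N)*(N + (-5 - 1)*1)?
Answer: 3483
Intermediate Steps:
K(N) = -6*N*(-6 + N) (K(N) = -3*(N + N)*(N + (-5 - 1)*1) = -3*2*N*(N - 6*1) = -3*2*N*(N - 6) = -3*2*N*(-6 + N) = -6*N*(-6 + N))
86*K(6/4) = 86*(6*(6/4)*(6 - 6/4)) = 86*(6*(6*(¼))*(6 - 6/4)) = 86*(6*(3/2)*(6 - 1*3/2)) = 86*(6*(3/2)*(6 - 3/2)) = 86*(6*(3/2)*(9/2)) = 86*(81/2) = 3483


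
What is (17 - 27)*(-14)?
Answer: 140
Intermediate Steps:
(17 - 27)*(-14) = -10*(-14) = 140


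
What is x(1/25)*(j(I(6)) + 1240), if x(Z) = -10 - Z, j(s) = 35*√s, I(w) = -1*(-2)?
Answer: -62248/5 - 1757*√2/5 ≈ -12947.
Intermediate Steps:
I(w) = 2
x(1/25)*(j(I(6)) + 1240) = (-10 - 1/25)*(35*√2 + 1240) = (-10 - 1*1/25)*(1240 + 35*√2) = (-10 - 1/25)*(1240 + 35*√2) = -251*(1240 + 35*√2)/25 = -62248/5 - 1757*√2/5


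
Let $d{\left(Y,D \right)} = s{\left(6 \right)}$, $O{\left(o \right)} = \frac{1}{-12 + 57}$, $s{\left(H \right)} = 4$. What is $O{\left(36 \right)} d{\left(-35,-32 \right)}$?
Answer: $\frac{4}{45} \approx 0.088889$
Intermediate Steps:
$O{\left(o \right)} = \frac{1}{45}$
$d{\left(Y,D \right)} = 4$
$O{\left(36 \right)} d{\left(-35,-32 \right)} = \frac{1}{45} \cdot 4 = \frac{4}{45}$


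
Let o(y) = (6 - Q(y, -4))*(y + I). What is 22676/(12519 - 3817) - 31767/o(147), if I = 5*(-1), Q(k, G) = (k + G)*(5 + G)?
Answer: 358787669/84644354 ≈ 4.2388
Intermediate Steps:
Q(k, G) = (5 + G)*(G + k) (Q(k, G) = (G + k)*(5 + G) = (5 + G)*(G + k))
I = -5
o(y) = (-5 + y)*(10 - y) (o(y) = (6 - ((-4)² + 5*(-4) + 5*y - 4*y))*(y - 5) = (6 - (16 - 20 + 5*y - 4*y))*(-5 + y) = (6 - (-4 + y))*(-5 + y) = (6 + (4 - y))*(-5 + y) = (10 - y)*(-5 + y) = (-5 + y)*(10 - y))
22676/(12519 - 3817) - 31767/o(147) = 22676/(12519 - 3817) - 31767/(-50 - 1*147² + 15*147) = 22676/8702 - 31767/(-50 - 1*21609 + 2205) = 22676*(1/8702) - 31767/(-50 - 21609 + 2205) = 11338/4351 - 31767/(-19454) = 11338/4351 - 31767*(-1/19454) = 11338/4351 + 31767/19454 = 358787669/84644354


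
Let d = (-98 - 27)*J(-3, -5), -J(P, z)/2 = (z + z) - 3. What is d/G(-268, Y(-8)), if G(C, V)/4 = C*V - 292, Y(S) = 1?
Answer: 325/224 ≈ 1.4509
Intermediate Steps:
J(P, z) = 6 - 4*z (J(P, z) = -2*((z + z) - 3) = -2*(2*z - 3) = -2*(-3 + 2*z) = 6 - 4*z)
d = -3250 (d = (-98 - 27)*(6 - 4*(-5)) = -125*(6 + 20) = -125*26 = -3250)
G(C, V) = -1168 + 4*C*V (G(C, V) = 4*(C*V - 292) = 4*(-292 + C*V) = -1168 + 4*C*V)
d/G(-268, Y(-8)) = -3250/(-1168 + 4*(-268)*1) = -3250/(-1168 - 1072) = -3250/(-2240) = -3250*(-1/2240) = 325/224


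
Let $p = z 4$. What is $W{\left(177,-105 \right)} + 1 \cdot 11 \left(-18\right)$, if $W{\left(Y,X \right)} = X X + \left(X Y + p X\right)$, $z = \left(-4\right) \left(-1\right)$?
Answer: $-9438$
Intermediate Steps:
$z = 4$
$p = 16$ ($p = 4 \cdot 4 = 16$)
$W{\left(Y,X \right)} = X^{2} + 16 X + X Y$ ($W{\left(Y,X \right)} = X X + \left(X Y + 16 X\right) = X^{2} + \left(16 X + X Y\right) = X^{2} + 16 X + X Y$)
$W{\left(177,-105 \right)} + 1 \cdot 11 \left(-18\right) = - 105 \left(16 - 105 + 177\right) + 1 \cdot 11 \left(-18\right) = \left(-105\right) 88 + 11 \left(-18\right) = -9240 - 198 = -9438$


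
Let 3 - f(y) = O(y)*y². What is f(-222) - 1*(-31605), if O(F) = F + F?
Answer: 21913704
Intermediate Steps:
O(F) = 2*F
f(y) = 3 - 2*y³ (f(y) = 3 - 2*y*y² = 3 - 2*y³)
f(-222) - 1*(-31605) = (3 - 2*(-222)³) - 1*(-31605) = (3 - 2*(-10941048)) + 31605 = (3 + 21882096) + 31605 = 21882099 + 31605 = 21913704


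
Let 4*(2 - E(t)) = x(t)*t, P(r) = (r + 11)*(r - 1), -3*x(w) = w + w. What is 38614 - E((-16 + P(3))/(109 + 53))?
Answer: 84444442/2187 ≈ 38612.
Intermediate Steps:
x(w) = -2*w/3 (x(w) = -(w + w)/3 = -2*w/3)
P(r) = (-1 + r)*(11 + r) (P(r) = (11 + r)*(-1 + r) = (-1 + r)*(11 + r))
E(t) = 2 + t²/6 (E(t) = 2 - (-2*t/3)*t/4 = 2 - (-1)*t²/6 = 2 + t²/6)
38614 - E((-16 + P(3))/(109 + 53)) = 38614 - (2 + ((-16 + (-11 + 3² + 10*3))/(109 + 53))²/6) = 38614 - (2 + ((-16 + (-11 + 9 + 30))/162)²/6) = 38614 - (2 + ((-16 + 28)*(1/162))²/6) = 38614 - (2 + (12*(1/162))²/6) = 38614 - (2 + (2/27)²/6) = 38614 - (2 + (⅙)*(4/729)) = 38614 - (2 + 2/2187) = 38614 - 1*4376/2187 = 38614 - 4376/2187 = 84444442/2187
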